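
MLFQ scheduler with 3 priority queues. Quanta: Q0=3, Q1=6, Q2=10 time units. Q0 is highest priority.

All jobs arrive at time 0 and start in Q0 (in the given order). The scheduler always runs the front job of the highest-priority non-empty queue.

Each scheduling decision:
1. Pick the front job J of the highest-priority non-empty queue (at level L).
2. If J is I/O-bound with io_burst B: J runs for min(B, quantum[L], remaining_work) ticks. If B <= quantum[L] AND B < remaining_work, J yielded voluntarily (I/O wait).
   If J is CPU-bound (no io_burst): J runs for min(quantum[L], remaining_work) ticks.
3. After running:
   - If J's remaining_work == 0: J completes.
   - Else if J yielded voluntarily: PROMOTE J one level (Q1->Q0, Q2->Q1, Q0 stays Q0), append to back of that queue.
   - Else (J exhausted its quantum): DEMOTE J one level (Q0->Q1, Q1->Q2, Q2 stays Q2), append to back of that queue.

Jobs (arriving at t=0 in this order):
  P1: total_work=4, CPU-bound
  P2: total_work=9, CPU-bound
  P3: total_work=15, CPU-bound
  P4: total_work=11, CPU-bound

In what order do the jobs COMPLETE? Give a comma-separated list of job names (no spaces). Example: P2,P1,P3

Answer: P1,P2,P3,P4

Derivation:
t=0-3: P1@Q0 runs 3, rem=1, quantum used, demote→Q1. Q0=[P2,P3,P4] Q1=[P1] Q2=[]
t=3-6: P2@Q0 runs 3, rem=6, quantum used, demote→Q1. Q0=[P3,P4] Q1=[P1,P2] Q2=[]
t=6-9: P3@Q0 runs 3, rem=12, quantum used, demote→Q1. Q0=[P4] Q1=[P1,P2,P3] Q2=[]
t=9-12: P4@Q0 runs 3, rem=8, quantum used, demote→Q1. Q0=[] Q1=[P1,P2,P3,P4] Q2=[]
t=12-13: P1@Q1 runs 1, rem=0, completes. Q0=[] Q1=[P2,P3,P4] Q2=[]
t=13-19: P2@Q1 runs 6, rem=0, completes. Q0=[] Q1=[P3,P4] Q2=[]
t=19-25: P3@Q1 runs 6, rem=6, quantum used, demote→Q2. Q0=[] Q1=[P4] Q2=[P3]
t=25-31: P4@Q1 runs 6, rem=2, quantum used, demote→Q2. Q0=[] Q1=[] Q2=[P3,P4]
t=31-37: P3@Q2 runs 6, rem=0, completes. Q0=[] Q1=[] Q2=[P4]
t=37-39: P4@Q2 runs 2, rem=0, completes. Q0=[] Q1=[] Q2=[]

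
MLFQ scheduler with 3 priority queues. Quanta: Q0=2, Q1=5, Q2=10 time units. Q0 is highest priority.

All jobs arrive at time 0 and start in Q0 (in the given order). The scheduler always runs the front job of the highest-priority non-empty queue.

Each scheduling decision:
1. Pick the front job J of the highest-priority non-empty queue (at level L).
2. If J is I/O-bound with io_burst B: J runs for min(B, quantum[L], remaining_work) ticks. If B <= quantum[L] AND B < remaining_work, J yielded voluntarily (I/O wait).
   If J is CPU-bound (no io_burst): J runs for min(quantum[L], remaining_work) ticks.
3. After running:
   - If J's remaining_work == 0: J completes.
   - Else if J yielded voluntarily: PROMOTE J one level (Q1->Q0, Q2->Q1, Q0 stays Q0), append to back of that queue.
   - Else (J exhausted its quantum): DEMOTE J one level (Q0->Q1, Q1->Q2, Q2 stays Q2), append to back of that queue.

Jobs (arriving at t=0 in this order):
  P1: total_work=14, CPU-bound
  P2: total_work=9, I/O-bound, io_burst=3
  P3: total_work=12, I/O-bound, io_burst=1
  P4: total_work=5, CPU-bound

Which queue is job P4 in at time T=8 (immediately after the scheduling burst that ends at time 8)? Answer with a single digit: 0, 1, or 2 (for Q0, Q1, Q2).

t=0-2: P1@Q0 runs 2, rem=12, quantum used, demote→Q1. Q0=[P2,P3,P4] Q1=[P1] Q2=[]
t=2-4: P2@Q0 runs 2, rem=7, quantum used, demote→Q1. Q0=[P3,P4] Q1=[P1,P2] Q2=[]
t=4-5: P3@Q0 runs 1, rem=11, I/O yield, promote→Q0. Q0=[P4,P3] Q1=[P1,P2] Q2=[]
t=5-7: P4@Q0 runs 2, rem=3, quantum used, demote→Q1. Q0=[P3] Q1=[P1,P2,P4] Q2=[]
t=7-8: P3@Q0 runs 1, rem=10, I/O yield, promote→Q0. Q0=[P3] Q1=[P1,P2,P4] Q2=[]
t=8-9: P3@Q0 runs 1, rem=9, I/O yield, promote→Q0. Q0=[P3] Q1=[P1,P2,P4] Q2=[]
t=9-10: P3@Q0 runs 1, rem=8, I/O yield, promote→Q0. Q0=[P3] Q1=[P1,P2,P4] Q2=[]
t=10-11: P3@Q0 runs 1, rem=7, I/O yield, promote→Q0. Q0=[P3] Q1=[P1,P2,P4] Q2=[]
t=11-12: P3@Q0 runs 1, rem=6, I/O yield, promote→Q0. Q0=[P3] Q1=[P1,P2,P4] Q2=[]
t=12-13: P3@Q0 runs 1, rem=5, I/O yield, promote→Q0. Q0=[P3] Q1=[P1,P2,P4] Q2=[]
t=13-14: P3@Q0 runs 1, rem=4, I/O yield, promote→Q0. Q0=[P3] Q1=[P1,P2,P4] Q2=[]
t=14-15: P3@Q0 runs 1, rem=3, I/O yield, promote→Q0. Q0=[P3] Q1=[P1,P2,P4] Q2=[]
t=15-16: P3@Q0 runs 1, rem=2, I/O yield, promote→Q0. Q0=[P3] Q1=[P1,P2,P4] Q2=[]
t=16-17: P3@Q0 runs 1, rem=1, I/O yield, promote→Q0. Q0=[P3] Q1=[P1,P2,P4] Q2=[]
t=17-18: P3@Q0 runs 1, rem=0, completes. Q0=[] Q1=[P1,P2,P4] Q2=[]
t=18-23: P1@Q1 runs 5, rem=7, quantum used, demote→Q2. Q0=[] Q1=[P2,P4] Q2=[P1]
t=23-26: P2@Q1 runs 3, rem=4, I/O yield, promote→Q0. Q0=[P2] Q1=[P4] Q2=[P1]
t=26-28: P2@Q0 runs 2, rem=2, quantum used, demote→Q1. Q0=[] Q1=[P4,P2] Q2=[P1]
t=28-31: P4@Q1 runs 3, rem=0, completes. Q0=[] Q1=[P2] Q2=[P1]
t=31-33: P2@Q1 runs 2, rem=0, completes. Q0=[] Q1=[] Q2=[P1]
t=33-40: P1@Q2 runs 7, rem=0, completes. Q0=[] Q1=[] Q2=[]

Answer: 1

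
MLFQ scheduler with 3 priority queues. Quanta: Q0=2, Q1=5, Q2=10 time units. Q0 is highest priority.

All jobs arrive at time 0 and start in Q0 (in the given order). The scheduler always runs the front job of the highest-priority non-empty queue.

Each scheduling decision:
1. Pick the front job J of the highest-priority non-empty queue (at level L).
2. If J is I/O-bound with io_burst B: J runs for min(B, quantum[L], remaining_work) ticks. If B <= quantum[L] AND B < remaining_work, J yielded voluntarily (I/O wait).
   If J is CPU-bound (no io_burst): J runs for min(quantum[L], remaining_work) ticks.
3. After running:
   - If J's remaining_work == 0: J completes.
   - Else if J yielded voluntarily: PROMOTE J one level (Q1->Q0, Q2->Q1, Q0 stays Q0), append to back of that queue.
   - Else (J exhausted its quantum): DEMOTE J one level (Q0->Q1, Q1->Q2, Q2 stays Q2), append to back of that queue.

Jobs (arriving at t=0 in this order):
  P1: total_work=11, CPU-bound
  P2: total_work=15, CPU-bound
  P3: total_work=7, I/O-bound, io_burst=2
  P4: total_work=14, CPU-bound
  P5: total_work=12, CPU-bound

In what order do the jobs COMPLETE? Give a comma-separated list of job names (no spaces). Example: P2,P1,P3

Answer: P3,P1,P2,P4,P5

Derivation:
t=0-2: P1@Q0 runs 2, rem=9, quantum used, demote→Q1. Q0=[P2,P3,P4,P5] Q1=[P1] Q2=[]
t=2-4: P2@Q0 runs 2, rem=13, quantum used, demote→Q1. Q0=[P3,P4,P5] Q1=[P1,P2] Q2=[]
t=4-6: P3@Q0 runs 2, rem=5, I/O yield, promote→Q0. Q0=[P4,P5,P3] Q1=[P1,P2] Q2=[]
t=6-8: P4@Q0 runs 2, rem=12, quantum used, demote→Q1. Q0=[P5,P3] Q1=[P1,P2,P4] Q2=[]
t=8-10: P5@Q0 runs 2, rem=10, quantum used, demote→Q1. Q0=[P3] Q1=[P1,P2,P4,P5] Q2=[]
t=10-12: P3@Q0 runs 2, rem=3, I/O yield, promote→Q0. Q0=[P3] Q1=[P1,P2,P4,P5] Q2=[]
t=12-14: P3@Q0 runs 2, rem=1, I/O yield, promote→Q0. Q0=[P3] Q1=[P1,P2,P4,P5] Q2=[]
t=14-15: P3@Q0 runs 1, rem=0, completes. Q0=[] Q1=[P1,P2,P4,P5] Q2=[]
t=15-20: P1@Q1 runs 5, rem=4, quantum used, demote→Q2. Q0=[] Q1=[P2,P4,P5] Q2=[P1]
t=20-25: P2@Q1 runs 5, rem=8, quantum used, demote→Q2. Q0=[] Q1=[P4,P5] Q2=[P1,P2]
t=25-30: P4@Q1 runs 5, rem=7, quantum used, demote→Q2. Q0=[] Q1=[P5] Q2=[P1,P2,P4]
t=30-35: P5@Q1 runs 5, rem=5, quantum used, demote→Q2. Q0=[] Q1=[] Q2=[P1,P2,P4,P5]
t=35-39: P1@Q2 runs 4, rem=0, completes. Q0=[] Q1=[] Q2=[P2,P4,P5]
t=39-47: P2@Q2 runs 8, rem=0, completes. Q0=[] Q1=[] Q2=[P4,P5]
t=47-54: P4@Q2 runs 7, rem=0, completes. Q0=[] Q1=[] Q2=[P5]
t=54-59: P5@Q2 runs 5, rem=0, completes. Q0=[] Q1=[] Q2=[]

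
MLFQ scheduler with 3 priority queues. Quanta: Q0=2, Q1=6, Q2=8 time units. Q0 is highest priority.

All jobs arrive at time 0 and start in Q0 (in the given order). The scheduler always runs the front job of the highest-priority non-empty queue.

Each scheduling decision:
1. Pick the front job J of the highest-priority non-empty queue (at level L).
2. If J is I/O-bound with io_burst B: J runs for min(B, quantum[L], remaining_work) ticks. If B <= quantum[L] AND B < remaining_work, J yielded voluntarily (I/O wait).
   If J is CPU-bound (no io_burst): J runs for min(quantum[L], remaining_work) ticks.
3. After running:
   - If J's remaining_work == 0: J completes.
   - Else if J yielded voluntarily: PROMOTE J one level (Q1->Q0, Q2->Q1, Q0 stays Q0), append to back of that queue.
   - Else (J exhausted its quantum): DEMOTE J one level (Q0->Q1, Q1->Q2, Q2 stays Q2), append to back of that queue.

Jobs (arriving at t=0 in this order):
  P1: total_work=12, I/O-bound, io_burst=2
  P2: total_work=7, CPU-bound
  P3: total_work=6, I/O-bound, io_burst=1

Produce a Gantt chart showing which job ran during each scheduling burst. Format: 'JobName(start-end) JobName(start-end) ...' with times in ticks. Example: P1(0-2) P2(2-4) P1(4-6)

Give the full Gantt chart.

t=0-2: P1@Q0 runs 2, rem=10, I/O yield, promote→Q0. Q0=[P2,P3,P1] Q1=[] Q2=[]
t=2-4: P2@Q0 runs 2, rem=5, quantum used, demote→Q1. Q0=[P3,P1] Q1=[P2] Q2=[]
t=4-5: P3@Q0 runs 1, rem=5, I/O yield, promote→Q0. Q0=[P1,P3] Q1=[P2] Q2=[]
t=5-7: P1@Q0 runs 2, rem=8, I/O yield, promote→Q0. Q0=[P3,P1] Q1=[P2] Q2=[]
t=7-8: P3@Q0 runs 1, rem=4, I/O yield, promote→Q0. Q0=[P1,P3] Q1=[P2] Q2=[]
t=8-10: P1@Q0 runs 2, rem=6, I/O yield, promote→Q0. Q0=[P3,P1] Q1=[P2] Q2=[]
t=10-11: P3@Q0 runs 1, rem=3, I/O yield, promote→Q0. Q0=[P1,P3] Q1=[P2] Q2=[]
t=11-13: P1@Q0 runs 2, rem=4, I/O yield, promote→Q0. Q0=[P3,P1] Q1=[P2] Q2=[]
t=13-14: P3@Q0 runs 1, rem=2, I/O yield, promote→Q0. Q0=[P1,P3] Q1=[P2] Q2=[]
t=14-16: P1@Q0 runs 2, rem=2, I/O yield, promote→Q0. Q0=[P3,P1] Q1=[P2] Q2=[]
t=16-17: P3@Q0 runs 1, rem=1, I/O yield, promote→Q0. Q0=[P1,P3] Q1=[P2] Q2=[]
t=17-19: P1@Q0 runs 2, rem=0, completes. Q0=[P3] Q1=[P2] Q2=[]
t=19-20: P3@Q0 runs 1, rem=0, completes. Q0=[] Q1=[P2] Q2=[]
t=20-25: P2@Q1 runs 5, rem=0, completes. Q0=[] Q1=[] Q2=[]

Answer: P1(0-2) P2(2-4) P3(4-5) P1(5-7) P3(7-8) P1(8-10) P3(10-11) P1(11-13) P3(13-14) P1(14-16) P3(16-17) P1(17-19) P3(19-20) P2(20-25)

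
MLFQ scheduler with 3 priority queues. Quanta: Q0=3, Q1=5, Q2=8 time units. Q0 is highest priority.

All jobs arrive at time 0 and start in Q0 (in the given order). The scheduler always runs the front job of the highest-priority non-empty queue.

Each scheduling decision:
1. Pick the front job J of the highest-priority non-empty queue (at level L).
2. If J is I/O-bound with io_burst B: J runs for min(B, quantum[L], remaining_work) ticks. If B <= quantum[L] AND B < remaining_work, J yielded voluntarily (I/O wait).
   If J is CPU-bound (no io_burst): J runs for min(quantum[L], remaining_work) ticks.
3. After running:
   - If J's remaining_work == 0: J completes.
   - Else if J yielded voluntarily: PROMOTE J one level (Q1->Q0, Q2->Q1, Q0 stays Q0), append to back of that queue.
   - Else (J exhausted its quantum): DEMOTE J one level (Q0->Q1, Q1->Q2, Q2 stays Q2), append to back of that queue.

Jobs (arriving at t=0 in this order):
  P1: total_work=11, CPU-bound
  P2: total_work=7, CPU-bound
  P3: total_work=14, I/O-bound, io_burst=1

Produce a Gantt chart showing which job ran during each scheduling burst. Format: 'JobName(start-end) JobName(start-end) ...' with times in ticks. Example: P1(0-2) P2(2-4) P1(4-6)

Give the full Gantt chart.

t=0-3: P1@Q0 runs 3, rem=8, quantum used, demote→Q1. Q0=[P2,P3] Q1=[P1] Q2=[]
t=3-6: P2@Q0 runs 3, rem=4, quantum used, demote→Q1. Q0=[P3] Q1=[P1,P2] Q2=[]
t=6-7: P3@Q0 runs 1, rem=13, I/O yield, promote→Q0. Q0=[P3] Q1=[P1,P2] Q2=[]
t=7-8: P3@Q0 runs 1, rem=12, I/O yield, promote→Q0. Q0=[P3] Q1=[P1,P2] Q2=[]
t=8-9: P3@Q0 runs 1, rem=11, I/O yield, promote→Q0. Q0=[P3] Q1=[P1,P2] Q2=[]
t=9-10: P3@Q0 runs 1, rem=10, I/O yield, promote→Q0. Q0=[P3] Q1=[P1,P2] Q2=[]
t=10-11: P3@Q0 runs 1, rem=9, I/O yield, promote→Q0. Q0=[P3] Q1=[P1,P2] Q2=[]
t=11-12: P3@Q0 runs 1, rem=8, I/O yield, promote→Q0. Q0=[P3] Q1=[P1,P2] Q2=[]
t=12-13: P3@Q0 runs 1, rem=7, I/O yield, promote→Q0. Q0=[P3] Q1=[P1,P2] Q2=[]
t=13-14: P3@Q0 runs 1, rem=6, I/O yield, promote→Q0. Q0=[P3] Q1=[P1,P2] Q2=[]
t=14-15: P3@Q0 runs 1, rem=5, I/O yield, promote→Q0. Q0=[P3] Q1=[P1,P2] Q2=[]
t=15-16: P3@Q0 runs 1, rem=4, I/O yield, promote→Q0. Q0=[P3] Q1=[P1,P2] Q2=[]
t=16-17: P3@Q0 runs 1, rem=3, I/O yield, promote→Q0. Q0=[P3] Q1=[P1,P2] Q2=[]
t=17-18: P3@Q0 runs 1, rem=2, I/O yield, promote→Q0. Q0=[P3] Q1=[P1,P2] Q2=[]
t=18-19: P3@Q0 runs 1, rem=1, I/O yield, promote→Q0. Q0=[P3] Q1=[P1,P2] Q2=[]
t=19-20: P3@Q0 runs 1, rem=0, completes. Q0=[] Q1=[P1,P2] Q2=[]
t=20-25: P1@Q1 runs 5, rem=3, quantum used, demote→Q2. Q0=[] Q1=[P2] Q2=[P1]
t=25-29: P2@Q1 runs 4, rem=0, completes. Q0=[] Q1=[] Q2=[P1]
t=29-32: P1@Q2 runs 3, rem=0, completes. Q0=[] Q1=[] Q2=[]

Answer: P1(0-3) P2(3-6) P3(6-7) P3(7-8) P3(8-9) P3(9-10) P3(10-11) P3(11-12) P3(12-13) P3(13-14) P3(14-15) P3(15-16) P3(16-17) P3(17-18) P3(18-19) P3(19-20) P1(20-25) P2(25-29) P1(29-32)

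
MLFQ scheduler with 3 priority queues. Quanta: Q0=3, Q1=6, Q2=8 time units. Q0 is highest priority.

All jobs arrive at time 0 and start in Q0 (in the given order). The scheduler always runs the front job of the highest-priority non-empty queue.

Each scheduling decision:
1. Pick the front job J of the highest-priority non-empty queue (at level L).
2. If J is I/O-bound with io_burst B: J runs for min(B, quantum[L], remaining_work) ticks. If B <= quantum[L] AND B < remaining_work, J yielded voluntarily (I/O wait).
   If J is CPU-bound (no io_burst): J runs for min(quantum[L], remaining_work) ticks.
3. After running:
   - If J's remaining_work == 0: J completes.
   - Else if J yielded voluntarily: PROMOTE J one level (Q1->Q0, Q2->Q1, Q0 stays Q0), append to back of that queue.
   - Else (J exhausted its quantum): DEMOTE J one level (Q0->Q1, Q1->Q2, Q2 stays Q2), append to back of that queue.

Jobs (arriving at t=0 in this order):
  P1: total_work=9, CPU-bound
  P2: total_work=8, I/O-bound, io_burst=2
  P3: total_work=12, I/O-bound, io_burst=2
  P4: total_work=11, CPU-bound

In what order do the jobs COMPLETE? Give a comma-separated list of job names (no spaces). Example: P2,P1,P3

t=0-3: P1@Q0 runs 3, rem=6, quantum used, demote→Q1. Q0=[P2,P3,P4] Q1=[P1] Q2=[]
t=3-5: P2@Q0 runs 2, rem=6, I/O yield, promote→Q0. Q0=[P3,P4,P2] Q1=[P1] Q2=[]
t=5-7: P3@Q0 runs 2, rem=10, I/O yield, promote→Q0. Q0=[P4,P2,P3] Q1=[P1] Q2=[]
t=7-10: P4@Q0 runs 3, rem=8, quantum used, demote→Q1. Q0=[P2,P3] Q1=[P1,P4] Q2=[]
t=10-12: P2@Q0 runs 2, rem=4, I/O yield, promote→Q0. Q0=[P3,P2] Q1=[P1,P4] Q2=[]
t=12-14: P3@Q0 runs 2, rem=8, I/O yield, promote→Q0. Q0=[P2,P3] Q1=[P1,P4] Q2=[]
t=14-16: P2@Q0 runs 2, rem=2, I/O yield, promote→Q0. Q0=[P3,P2] Q1=[P1,P4] Q2=[]
t=16-18: P3@Q0 runs 2, rem=6, I/O yield, promote→Q0. Q0=[P2,P3] Q1=[P1,P4] Q2=[]
t=18-20: P2@Q0 runs 2, rem=0, completes. Q0=[P3] Q1=[P1,P4] Q2=[]
t=20-22: P3@Q0 runs 2, rem=4, I/O yield, promote→Q0. Q0=[P3] Q1=[P1,P4] Q2=[]
t=22-24: P3@Q0 runs 2, rem=2, I/O yield, promote→Q0. Q0=[P3] Q1=[P1,P4] Q2=[]
t=24-26: P3@Q0 runs 2, rem=0, completes. Q0=[] Q1=[P1,P4] Q2=[]
t=26-32: P1@Q1 runs 6, rem=0, completes. Q0=[] Q1=[P4] Q2=[]
t=32-38: P4@Q1 runs 6, rem=2, quantum used, demote→Q2. Q0=[] Q1=[] Q2=[P4]
t=38-40: P4@Q2 runs 2, rem=0, completes. Q0=[] Q1=[] Q2=[]

Answer: P2,P3,P1,P4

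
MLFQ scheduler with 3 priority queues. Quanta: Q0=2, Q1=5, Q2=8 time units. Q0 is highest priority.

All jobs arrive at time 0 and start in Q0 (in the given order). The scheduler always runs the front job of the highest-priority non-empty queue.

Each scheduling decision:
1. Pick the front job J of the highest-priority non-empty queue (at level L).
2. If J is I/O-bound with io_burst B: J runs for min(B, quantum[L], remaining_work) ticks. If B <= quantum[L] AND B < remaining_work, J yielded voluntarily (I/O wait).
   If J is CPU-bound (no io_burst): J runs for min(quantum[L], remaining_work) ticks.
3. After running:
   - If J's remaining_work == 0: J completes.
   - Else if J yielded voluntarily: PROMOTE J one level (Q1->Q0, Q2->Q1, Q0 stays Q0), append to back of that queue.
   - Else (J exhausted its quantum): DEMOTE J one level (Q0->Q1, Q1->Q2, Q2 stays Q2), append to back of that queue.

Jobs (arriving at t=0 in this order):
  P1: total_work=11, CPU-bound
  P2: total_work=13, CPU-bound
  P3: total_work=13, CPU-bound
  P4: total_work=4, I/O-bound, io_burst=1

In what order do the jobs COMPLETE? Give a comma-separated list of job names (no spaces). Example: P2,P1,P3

t=0-2: P1@Q0 runs 2, rem=9, quantum used, demote→Q1. Q0=[P2,P3,P4] Q1=[P1] Q2=[]
t=2-4: P2@Q0 runs 2, rem=11, quantum used, demote→Q1. Q0=[P3,P4] Q1=[P1,P2] Q2=[]
t=4-6: P3@Q0 runs 2, rem=11, quantum used, demote→Q1. Q0=[P4] Q1=[P1,P2,P3] Q2=[]
t=6-7: P4@Q0 runs 1, rem=3, I/O yield, promote→Q0. Q0=[P4] Q1=[P1,P2,P3] Q2=[]
t=7-8: P4@Q0 runs 1, rem=2, I/O yield, promote→Q0. Q0=[P4] Q1=[P1,P2,P3] Q2=[]
t=8-9: P4@Q0 runs 1, rem=1, I/O yield, promote→Q0. Q0=[P4] Q1=[P1,P2,P3] Q2=[]
t=9-10: P4@Q0 runs 1, rem=0, completes. Q0=[] Q1=[P1,P2,P3] Q2=[]
t=10-15: P1@Q1 runs 5, rem=4, quantum used, demote→Q2. Q0=[] Q1=[P2,P3] Q2=[P1]
t=15-20: P2@Q1 runs 5, rem=6, quantum used, demote→Q2. Q0=[] Q1=[P3] Q2=[P1,P2]
t=20-25: P3@Q1 runs 5, rem=6, quantum used, demote→Q2. Q0=[] Q1=[] Q2=[P1,P2,P3]
t=25-29: P1@Q2 runs 4, rem=0, completes. Q0=[] Q1=[] Q2=[P2,P3]
t=29-35: P2@Q2 runs 6, rem=0, completes. Q0=[] Q1=[] Q2=[P3]
t=35-41: P3@Q2 runs 6, rem=0, completes. Q0=[] Q1=[] Q2=[]

Answer: P4,P1,P2,P3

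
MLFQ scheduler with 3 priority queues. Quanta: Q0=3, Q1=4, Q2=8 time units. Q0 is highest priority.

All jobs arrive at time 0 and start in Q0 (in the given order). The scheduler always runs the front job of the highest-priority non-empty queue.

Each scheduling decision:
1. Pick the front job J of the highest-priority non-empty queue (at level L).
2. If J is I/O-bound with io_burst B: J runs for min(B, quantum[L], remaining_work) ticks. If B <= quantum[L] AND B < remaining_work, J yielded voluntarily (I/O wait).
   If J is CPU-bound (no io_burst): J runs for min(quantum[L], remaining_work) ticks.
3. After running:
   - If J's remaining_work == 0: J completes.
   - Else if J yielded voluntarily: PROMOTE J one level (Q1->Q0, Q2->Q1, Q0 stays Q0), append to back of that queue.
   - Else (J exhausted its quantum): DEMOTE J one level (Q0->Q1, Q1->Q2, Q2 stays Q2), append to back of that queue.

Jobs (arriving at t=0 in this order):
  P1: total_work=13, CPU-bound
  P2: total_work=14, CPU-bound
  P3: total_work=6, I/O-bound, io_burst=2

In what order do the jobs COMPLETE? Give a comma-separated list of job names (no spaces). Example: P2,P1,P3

Answer: P3,P1,P2

Derivation:
t=0-3: P1@Q0 runs 3, rem=10, quantum used, demote→Q1. Q0=[P2,P3] Q1=[P1] Q2=[]
t=3-6: P2@Q0 runs 3, rem=11, quantum used, demote→Q1. Q0=[P3] Q1=[P1,P2] Q2=[]
t=6-8: P3@Q0 runs 2, rem=4, I/O yield, promote→Q0. Q0=[P3] Q1=[P1,P2] Q2=[]
t=8-10: P3@Q0 runs 2, rem=2, I/O yield, promote→Q0. Q0=[P3] Q1=[P1,P2] Q2=[]
t=10-12: P3@Q0 runs 2, rem=0, completes. Q0=[] Q1=[P1,P2] Q2=[]
t=12-16: P1@Q1 runs 4, rem=6, quantum used, demote→Q2. Q0=[] Q1=[P2] Q2=[P1]
t=16-20: P2@Q1 runs 4, rem=7, quantum used, demote→Q2. Q0=[] Q1=[] Q2=[P1,P2]
t=20-26: P1@Q2 runs 6, rem=0, completes. Q0=[] Q1=[] Q2=[P2]
t=26-33: P2@Q2 runs 7, rem=0, completes. Q0=[] Q1=[] Q2=[]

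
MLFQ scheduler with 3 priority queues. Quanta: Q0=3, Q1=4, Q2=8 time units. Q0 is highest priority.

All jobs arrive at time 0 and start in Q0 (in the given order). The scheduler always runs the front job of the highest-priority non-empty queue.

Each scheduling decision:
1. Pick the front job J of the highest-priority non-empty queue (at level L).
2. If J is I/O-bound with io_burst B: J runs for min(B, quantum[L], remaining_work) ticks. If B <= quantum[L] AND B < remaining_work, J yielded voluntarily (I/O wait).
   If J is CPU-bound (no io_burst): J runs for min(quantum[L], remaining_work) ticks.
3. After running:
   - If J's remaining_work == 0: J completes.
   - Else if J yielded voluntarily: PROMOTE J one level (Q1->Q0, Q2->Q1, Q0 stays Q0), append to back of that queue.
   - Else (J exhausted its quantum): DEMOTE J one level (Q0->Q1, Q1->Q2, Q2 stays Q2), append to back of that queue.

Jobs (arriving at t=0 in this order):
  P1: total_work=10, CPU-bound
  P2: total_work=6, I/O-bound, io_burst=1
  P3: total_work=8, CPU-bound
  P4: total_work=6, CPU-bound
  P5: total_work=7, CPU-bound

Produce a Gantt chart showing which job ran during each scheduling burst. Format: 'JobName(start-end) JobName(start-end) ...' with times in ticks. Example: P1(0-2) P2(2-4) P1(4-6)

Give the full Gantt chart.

t=0-3: P1@Q0 runs 3, rem=7, quantum used, demote→Q1. Q0=[P2,P3,P4,P5] Q1=[P1] Q2=[]
t=3-4: P2@Q0 runs 1, rem=5, I/O yield, promote→Q0. Q0=[P3,P4,P5,P2] Q1=[P1] Q2=[]
t=4-7: P3@Q0 runs 3, rem=5, quantum used, demote→Q1. Q0=[P4,P5,P2] Q1=[P1,P3] Q2=[]
t=7-10: P4@Q0 runs 3, rem=3, quantum used, demote→Q1. Q0=[P5,P2] Q1=[P1,P3,P4] Q2=[]
t=10-13: P5@Q0 runs 3, rem=4, quantum used, demote→Q1. Q0=[P2] Q1=[P1,P3,P4,P5] Q2=[]
t=13-14: P2@Q0 runs 1, rem=4, I/O yield, promote→Q0. Q0=[P2] Q1=[P1,P3,P4,P5] Q2=[]
t=14-15: P2@Q0 runs 1, rem=3, I/O yield, promote→Q0. Q0=[P2] Q1=[P1,P3,P4,P5] Q2=[]
t=15-16: P2@Q0 runs 1, rem=2, I/O yield, promote→Q0. Q0=[P2] Q1=[P1,P3,P4,P5] Q2=[]
t=16-17: P2@Q0 runs 1, rem=1, I/O yield, promote→Q0. Q0=[P2] Q1=[P1,P3,P4,P5] Q2=[]
t=17-18: P2@Q0 runs 1, rem=0, completes. Q0=[] Q1=[P1,P3,P4,P5] Q2=[]
t=18-22: P1@Q1 runs 4, rem=3, quantum used, demote→Q2. Q0=[] Q1=[P3,P4,P5] Q2=[P1]
t=22-26: P3@Q1 runs 4, rem=1, quantum used, demote→Q2. Q0=[] Q1=[P4,P5] Q2=[P1,P3]
t=26-29: P4@Q1 runs 3, rem=0, completes. Q0=[] Q1=[P5] Q2=[P1,P3]
t=29-33: P5@Q1 runs 4, rem=0, completes. Q0=[] Q1=[] Q2=[P1,P3]
t=33-36: P1@Q2 runs 3, rem=0, completes. Q0=[] Q1=[] Q2=[P3]
t=36-37: P3@Q2 runs 1, rem=0, completes. Q0=[] Q1=[] Q2=[]

Answer: P1(0-3) P2(3-4) P3(4-7) P4(7-10) P5(10-13) P2(13-14) P2(14-15) P2(15-16) P2(16-17) P2(17-18) P1(18-22) P3(22-26) P4(26-29) P5(29-33) P1(33-36) P3(36-37)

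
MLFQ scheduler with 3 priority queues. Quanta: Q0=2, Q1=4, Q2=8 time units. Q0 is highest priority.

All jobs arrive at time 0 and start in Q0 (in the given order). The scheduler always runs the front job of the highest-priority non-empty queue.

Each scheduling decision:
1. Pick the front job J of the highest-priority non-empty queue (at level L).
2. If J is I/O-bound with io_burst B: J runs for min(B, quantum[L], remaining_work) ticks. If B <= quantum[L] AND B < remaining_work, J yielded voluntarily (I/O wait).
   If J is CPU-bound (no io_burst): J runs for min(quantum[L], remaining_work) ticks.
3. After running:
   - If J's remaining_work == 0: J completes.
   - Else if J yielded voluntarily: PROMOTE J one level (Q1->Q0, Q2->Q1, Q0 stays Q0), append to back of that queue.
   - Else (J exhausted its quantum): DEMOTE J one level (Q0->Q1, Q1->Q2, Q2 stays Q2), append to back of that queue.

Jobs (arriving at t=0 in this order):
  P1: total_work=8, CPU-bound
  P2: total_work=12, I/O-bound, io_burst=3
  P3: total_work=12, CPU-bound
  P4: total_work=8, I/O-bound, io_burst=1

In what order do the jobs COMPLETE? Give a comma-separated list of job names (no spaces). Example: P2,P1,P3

Answer: P4,P2,P1,P3

Derivation:
t=0-2: P1@Q0 runs 2, rem=6, quantum used, demote→Q1. Q0=[P2,P3,P4] Q1=[P1] Q2=[]
t=2-4: P2@Q0 runs 2, rem=10, quantum used, demote→Q1. Q0=[P3,P4] Q1=[P1,P2] Q2=[]
t=4-6: P3@Q0 runs 2, rem=10, quantum used, demote→Q1. Q0=[P4] Q1=[P1,P2,P3] Q2=[]
t=6-7: P4@Q0 runs 1, rem=7, I/O yield, promote→Q0. Q0=[P4] Q1=[P1,P2,P3] Q2=[]
t=7-8: P4@Q0 runs 1, rem=6, I/O yield, promote→Q0. Q0=[P4] Q1=[P1,P2,P3] Q2=[]
t=8-9: P4@Q0 runs 1, rem=5, I/O yield, promote→Q0. Q0=[P4] Q1=[P1,P2,P3] Q2=[]
t=9-10: P4@Q0 runs 1, rem=4, I/O yield, promote→Q0. Q0=[P4] Q1=[P1,P2,P3] Q2=[]
t=10-11: P4@Q0 runs 1, rem=3, I/O yield, promote→Q0. Q0=[P4] Q1=[P1,P2,P3] Q2=[]
t=11-12: P4@Q0 runs 1, rem=2, I/O yield, promote→Q0. Q0=[P4] Q1=[P1,P2,P3] Q2=[]
t=12-13: P4@Q0 runs 1, rem=1, I/O yield, promote→Q0. Q0=[P4] Q1=[P1,P2,P3] Q2=[]
t=13-14: P4@Q0 runs 1, rem=0, completes. Q0=[] Q1=[P1,P2,P3] Q2=[]
t=14-18: P1@Q1 runs 4, rem=2, quantum used, demote→Q2. Q0=[] Q1=[P2,P3] Q2=[P1]
t=18-21: P2@Q1 runs 3, rem=7, I/O yield, promote→Q0. Q0=[P2] Q1=[P3] Q2=[P1]
t=21-23: P2@Q0 runs 2, rem=5, quantum used, demote→Q1. Q0=[] Q1=[P3,P2] Q2=[P1]
t=23-27: P3@Q1 runs 4, rem=6, quantum used, demote→Q2. Q0=[] Q1=[P2] Q2=[P1,P3]
t=27-30: P2@Q1 runs 3, rem=2, I/O yield, promote→Q0. Q0=[P2] Q1=[] Q2=[P1,P3]
t=30-32: P2@Q0 runs 2, rem=0, completes. Q0=[] Q1=[] Q2=[P1,P3]
t=32-34: P1@Q2 runs 2, rem=0, completes. Q0=[] Q1=[] Q2=[P3]
t=34-40: P3@Q2 runs 6, rem=0, completes. Q0=[] Q1=[] Q2=[]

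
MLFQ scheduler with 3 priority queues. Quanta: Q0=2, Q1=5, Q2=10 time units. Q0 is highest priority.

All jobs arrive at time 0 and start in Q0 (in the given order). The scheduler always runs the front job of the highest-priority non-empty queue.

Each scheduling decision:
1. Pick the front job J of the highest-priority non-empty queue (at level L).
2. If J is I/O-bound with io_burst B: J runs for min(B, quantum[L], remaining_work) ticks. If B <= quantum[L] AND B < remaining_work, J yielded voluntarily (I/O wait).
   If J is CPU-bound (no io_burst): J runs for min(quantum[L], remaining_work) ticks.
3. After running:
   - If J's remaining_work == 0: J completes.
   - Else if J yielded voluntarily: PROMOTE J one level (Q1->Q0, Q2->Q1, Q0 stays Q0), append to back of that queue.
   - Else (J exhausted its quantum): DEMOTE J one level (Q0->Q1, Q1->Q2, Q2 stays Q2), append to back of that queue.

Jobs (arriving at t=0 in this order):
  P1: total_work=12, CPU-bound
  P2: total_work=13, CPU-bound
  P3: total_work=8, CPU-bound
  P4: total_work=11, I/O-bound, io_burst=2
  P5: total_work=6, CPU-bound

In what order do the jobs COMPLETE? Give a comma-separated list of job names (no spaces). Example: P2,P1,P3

t=0-2: P1@Q0 runs 2, rem=10, quantum used, demote→Q1. Q0=[P2,P3,P4,P5] Q1=[P1] Q2=[]
t=2-4: P2@Q0 runs 2, rem=11, quantum used, demote→Q1. Q0=[P3,P4,P5] Q1=[P1,P2] Q2=[]
t=4-6: P3@Q0 runs 2, rem=6, quantum used, demote→Q1. Q0=[P4,P5] Q1=[P1,P2,P3] Q2=[]
t=6-8: P4@Q0 runs 2, rem=9, I/O yield, promote→Q0. Q0=[P5,P4] Q1=[P1,P2,P3] Q2=[]
t=8-10: P5@Q0 runs 2, rem=4, quantum used, demote→Q1. Q0=[P4] Q1=[P1,P2,P3,P5] Q2=[]
t=10-12: P4@Q0 runs 2, rem=7, I/O yield, promote→Q0. Q0=[P4] Q1=[P1,P2,P3,P5] Q2=[]
t=12-14: P4@Q0 runs 2, rem=5, I/O yield, promote→Q0. Q0=[P4] Q1=[P1,P2,P3,P5] Q2=[]
t=14-16: P4@Q0 runs 2, rem=3, I/O yield, promote→Q0. Q0=[P4] Q1=[P1,P2,P3,P5] Q2=[]
t=16-18: P4@Q0 runs 2, rem=1, I/O yield, promote→Q0. Q0=[P4] Q1=[P1,P2,P3,P5] Q2=[]
t=18-19: P4@Q0 runs 1, rem=0, completes. Q0=[] Q1=[P1,P2,P3,P5] Q2=[]
t=19-24: P1@Q1 runs 5, rem=5, quantum used, demote→Q2. Q0=[] Q1=[P2,P3,P5] Q2=[P1]
t=24-29: P2@Q1 runs 5, rem=6, quantum used, demote→Q2. Q0=[] Q1=[P3,P5] Q2=[P1,P2]
t=29-34: P3@Q1 runs 5, rem=1, quantum used, demote→Q2. Q0=[] Q1=[P5] Q2=[P1,P2,P3]
t=34-38: P5@Q1 runs 4, rem=0, completes. Q0=[] Q1=[] Q2=[P1,P2,P3]
t=38-43: P1@Q2 runs 5, rem=0, completes. Q0=[] Q1=[] Q2=[P2,P3]
t=43-49: P2@Q2 runs 6, rem=0, completes. Q0=[] Q1=[] Q2=[P3]
t=49-50: P3@Q2 runs 1, rem=0, completes. Q0=[] Q1=[] Q2=[]

Answer: P4,P5,P1,P2,P3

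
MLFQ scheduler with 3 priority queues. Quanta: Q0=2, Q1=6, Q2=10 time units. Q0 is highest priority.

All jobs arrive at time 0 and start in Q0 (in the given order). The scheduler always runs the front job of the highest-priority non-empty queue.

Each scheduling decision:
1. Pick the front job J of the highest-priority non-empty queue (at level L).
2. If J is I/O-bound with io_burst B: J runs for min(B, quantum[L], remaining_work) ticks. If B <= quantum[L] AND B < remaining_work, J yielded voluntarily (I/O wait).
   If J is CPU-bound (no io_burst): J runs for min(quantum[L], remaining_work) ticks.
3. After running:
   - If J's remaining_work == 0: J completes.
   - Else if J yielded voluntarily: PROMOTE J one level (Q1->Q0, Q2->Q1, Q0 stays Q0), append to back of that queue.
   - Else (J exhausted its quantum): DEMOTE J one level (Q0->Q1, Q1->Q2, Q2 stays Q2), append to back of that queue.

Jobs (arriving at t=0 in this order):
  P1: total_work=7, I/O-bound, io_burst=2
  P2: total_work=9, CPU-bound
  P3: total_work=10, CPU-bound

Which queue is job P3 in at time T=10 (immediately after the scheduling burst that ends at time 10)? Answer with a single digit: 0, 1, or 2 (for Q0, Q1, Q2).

t=0-2: P1@Q0 runs 2, rem=5, I/O yield, promote→Q0. Q0=[P2,P3,P1] Q1=[] Q2=[]
t=2-4: P2@Q0 runs 2, rem=7, quantum used, demote→Q1. Q0=[P3,P1] Q1=[P2] Q2=[]
t=4-6: P3@Q0 runs 2, rem=8, quantum used, demote→Q1. Q0=[P1] Q1=[P2,P3] Q2=[]
t=6-8: P1@Q0 runs 2, rem=3, I/O yield, promote→Q0. Q0=[P1] Q1=[P2,P3] Q2=[]
t=8-10: P1@Q0 runs 2, rem=1, I/O yield, promote→Q0. Q0=[P1] Q1=[P2,P3] Q2=[]
t=10-11: P1@Q0 runs 1, rem=0, completes. Q0=[] Q1=[P2,P3] Q2=[]
t=11-17: P2@Q1 runs 6, rem=1, quantum used, demote→Q2. Q0=[] Q1=[P3] Q2=[P2]
t=17-23: P3@Q1 runs 6, rem=2, quantum used, demote→Q2. Q0=[] Q1=[] Q2=[P2,P3]
t=23-24: P2@Q2 runs 1, rem=0, completes. Q0=[] Q1=[] Q2=[P3]
t=24-26: P3@Q2 runs 2, rem=0, completes. Q0=[] Q1=[] Q2=[]

Answer: 1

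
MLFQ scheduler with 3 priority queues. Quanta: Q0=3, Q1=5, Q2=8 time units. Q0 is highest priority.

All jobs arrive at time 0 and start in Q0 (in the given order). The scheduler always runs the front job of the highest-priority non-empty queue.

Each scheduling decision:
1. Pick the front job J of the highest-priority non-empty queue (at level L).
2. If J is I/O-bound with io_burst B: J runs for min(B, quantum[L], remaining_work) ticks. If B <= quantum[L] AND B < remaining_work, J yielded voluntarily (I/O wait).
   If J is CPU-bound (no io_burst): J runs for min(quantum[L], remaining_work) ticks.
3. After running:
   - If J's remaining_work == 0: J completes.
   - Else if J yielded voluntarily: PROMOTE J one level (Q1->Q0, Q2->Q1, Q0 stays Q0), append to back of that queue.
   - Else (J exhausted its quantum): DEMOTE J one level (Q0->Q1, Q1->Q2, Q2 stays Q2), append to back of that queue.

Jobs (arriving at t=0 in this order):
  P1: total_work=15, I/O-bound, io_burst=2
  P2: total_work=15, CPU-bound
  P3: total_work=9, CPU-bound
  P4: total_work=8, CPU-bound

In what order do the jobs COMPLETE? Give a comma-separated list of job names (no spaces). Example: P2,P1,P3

t=0-2: P1@Q0 runs 2, rem=13, I/O yield, promote→Q0. Q0=[P2,P3,P4,P1] Q1=[] Q2=[]
t=2-5: P2@Q0 runs 3, rem=12, quantum used, demote→Q1. Q0=[P3,P4,P1] Q1=[P2] Q2=[]
t=5-8: P3@Q0 runs 3, rem=6, quantum used, demote→Q1. Q0=[P4,P1] Q1=[P2,P3] Q2=[]
t=8-11: P4@Q0 runs 3, rem=5, quantum used, demote→Q1. Q0=[P1] Q1=[P2,P3,P4] Q2=[]
t=11-13: P1@Q0 runs 2, rem=11, I/O yield, promote→Q0. Q0=[P1] Q1=[P2,P3,P4] Q2=[]
t=13-15: P1@Q0 runs 2, rem=9, I/O yield, promote→Q0. Q0=[P1] Q1=[P2,P3,P4] Q2=[]
t=15-17: P1@Q0 runs 2, rem=7, I/O yield, promote→Q0. Q0=[P1] Q1=[P2,P3,P4] Q2=[]
t=17-19: P1@Q0 runs 2, rem=5, I/O yield, promote→Q0. Q0=[P1] Q1=[P2,P3,P4] Q2=[]
t=19-21: P1@Q0 runs 2, rem=3, I/O yield, promote→Q0. Q0=[P1] Q1=[P2,P3,P4] Q2=[]
t=21-23: P1@Q0 runs 2, rem=1, I/O yield, promote→Q0. Q0=[P1] Q1=[P2,P3,P4] Q2=[]
t=23-24: P1@Q0 runs 1, rem=0, completes. Q0=[] Q1=[P2,P3,P4] Q2=[]
t=24-29: P2@Q1 runs 5, rem=7, quantum used, demote→Q2. Q0=[] Q1=[P3,P4] Q2=[P2]
t=29-34: P3@Q1 runs 5, rem=1, quantum used, demote→Q2. Q0=[] Q1=[P4] Q2=[P2,P3]
t=34-39: P4@Q1 runs 5, rem=0, completes. Q0=[] Q1=[] Q2=[P2,P3]
t=39-46: P2@Q2 runs 7, rem=0, completes. Q0=[] Q1=[] Q2=[P3]
t=46-47: P3@Q2 runs 1, rem=0, completes. Q0=[] Q1=[] Q2=[]

Answer: P1,P4,P2,P3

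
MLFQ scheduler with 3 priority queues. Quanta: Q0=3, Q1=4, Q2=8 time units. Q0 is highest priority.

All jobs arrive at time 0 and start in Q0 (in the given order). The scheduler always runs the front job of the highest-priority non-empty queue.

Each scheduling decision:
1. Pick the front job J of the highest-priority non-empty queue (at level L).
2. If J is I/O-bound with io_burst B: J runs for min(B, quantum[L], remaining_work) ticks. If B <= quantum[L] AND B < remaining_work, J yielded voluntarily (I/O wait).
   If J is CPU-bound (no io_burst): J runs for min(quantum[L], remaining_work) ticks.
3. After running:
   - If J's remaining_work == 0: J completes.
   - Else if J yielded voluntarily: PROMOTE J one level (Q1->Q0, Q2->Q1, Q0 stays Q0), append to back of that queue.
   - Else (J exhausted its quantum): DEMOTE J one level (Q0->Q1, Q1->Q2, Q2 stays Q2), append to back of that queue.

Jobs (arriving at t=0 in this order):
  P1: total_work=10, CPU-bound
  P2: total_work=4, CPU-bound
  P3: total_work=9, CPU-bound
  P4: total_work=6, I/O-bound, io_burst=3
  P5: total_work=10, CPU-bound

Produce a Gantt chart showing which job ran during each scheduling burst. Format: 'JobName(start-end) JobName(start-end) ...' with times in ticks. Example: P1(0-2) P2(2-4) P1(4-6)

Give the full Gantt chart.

t=0-3: P1@Q0 runs 3, rem=7, quantum used, demote→Q1. Q0=[P2,P3,P4,P5] Q1=[P1] Q2=[]
t=3-6: P2@Q0 runs 3, rem=1, quantum used, demote→Q1. Q0=[P3,P4,P5] Q1=[P1,P2] Q2=[]
t=6-9: P3@Q0 runs 3, rem=6, quantum used, demote→Q1. Q0=[P4,P5] Q1=[P1,P2,P3] Q2=[]
t=9-12: P4@Q0 runs 3, rem=3, I/O yield, promote→Q0. Q0=[P5,P4] Q1=[P1,P2,P3] Q2=[]
t=12-15: P5@Q0 runs 3, rem=7, quantum used, demote→Q1. Q0=[P4] Q1=[P1,P2,P3,P5] Q2=[]
t=15-18: P4@Q0 runs 3, rem=0, completes. Q0=[] Q1=[P1,P2,P3,P5] Q2=[]
t=18-22: P1@Q1 runs 4, rem=3, quantum used, demote→Q2. Q0=[] Q1=[P2,P3,P5] Q2=[P1]
t=22-23: P2@Q1 runs 1, rem=0, completes. Q0=[] Q1=[P3,P5] Q2=[P1]
t=23-27: P3@Q1 runs 4, rem=2, quantum used, demote→Q2. Q0=[] Q1=[P5] Q2=[P1,P3]
t=27-31: P5@Q1 runs 4, rem=3, quantum used, demote→Q2. Q0=[] Q1=[] Q2=[P1,P3,P5]
t=31-34: P1@Q2 runs 3, rem=0, completes. Q0=[] Q1=[] Q2=[P3,P5]
t=34-36: P3@Q2 runs 2, rem=0, completes. Q0=[] Q1=[] Q2=[P5]
t=36-39: P5@Q2 runs 3, rem=0, completes. Q0=[] Q1=[] Q2=[]

Answer: P1(0-3) P2(3-6) P3(6-9) P4(9-12) P5(12-15) P4(15-18) P1(18-22) P2(22-23) P3(23-27) P5(27-31) P1(31-34) P3(34-36) P5(36-39)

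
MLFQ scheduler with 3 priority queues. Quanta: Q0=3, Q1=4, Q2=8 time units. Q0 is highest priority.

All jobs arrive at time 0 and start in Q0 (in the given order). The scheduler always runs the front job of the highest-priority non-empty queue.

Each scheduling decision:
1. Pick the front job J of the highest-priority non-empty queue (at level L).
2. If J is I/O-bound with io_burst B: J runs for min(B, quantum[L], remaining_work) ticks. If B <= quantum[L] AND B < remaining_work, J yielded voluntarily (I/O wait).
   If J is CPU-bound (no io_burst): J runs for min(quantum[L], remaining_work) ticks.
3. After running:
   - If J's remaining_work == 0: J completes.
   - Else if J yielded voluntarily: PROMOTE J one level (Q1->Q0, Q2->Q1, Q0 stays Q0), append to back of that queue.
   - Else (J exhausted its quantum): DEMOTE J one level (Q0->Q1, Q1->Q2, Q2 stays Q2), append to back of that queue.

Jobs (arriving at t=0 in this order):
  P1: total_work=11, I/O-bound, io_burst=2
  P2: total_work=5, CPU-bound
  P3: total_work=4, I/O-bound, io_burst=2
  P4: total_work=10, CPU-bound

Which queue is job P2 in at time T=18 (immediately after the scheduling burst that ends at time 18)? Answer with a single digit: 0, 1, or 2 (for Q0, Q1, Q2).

t=0-2: P1@Q0 runs 2, rem=9, I/O yield, promote→Q0. Q0=[P2,P3,P4,P1] Q1=[] Q2=[]
t=2-5: P2@Q0 runs 3, rem=2, quantum used, demote→Q1. Q0=[P3,P4,P1] Q1=[P2] Q2=[]
t=5-7: P3@Q0 runs 2, rem=2, I/O yield, promote→Q0. Q0=[P4,P1,P3] Q1=[P2] Q2=[]
t=7-10: P4@Q0 runs 3, rem=7, quantum used, demote→Q1. Q0=[P1,P3] Q1=[P2,P4] Q2=[]
t=10-12: P1@Q0 runs 2, rem=7, I/O yield, promote→Q0. Q0=[P3,P1] Q1=[P2,P4] Q2=[]
t=12-14: P3@Q0 runs 2, rem=0, completes. Q0=[P1] Q1=[P2,P4] Q2=[]
t=14-16: P1@Q0 runs 2, rem=5, I/O yield, promote→Q0. Q0=[P1] Q1=[P2,P4] Q2=[]
t=16-18: P1@Q0 runs 2, rem=3, I/O yield, promote→Q0. Q0=[P1] Q1=[P2,P4] Q2=[]
t=18-20: P1@Q0 runs 2, rem=1, I/O yield, promote→Q0. Q0=[P1] Q1=[P2,P4] Q2=[]
t=20-21: P1@Q0 runs 1, rem=0, completes. Q0=[] Q1=[P2,P4] Q2=[]
t=21-23: P2@Q1 runs 2, rem=0, completes. Q0=[] Q1=[P4] Q2=[]
t=23-27: P4@Q1 runs 4, rem=3, quantum used, demote→Q2. Q0=[] Q1=[] Q2=[P4]
t=27-30: P4@Q2 runs 3, rem=0, completes. Q0=[] Q1=[] Q2=[]

Answer: 1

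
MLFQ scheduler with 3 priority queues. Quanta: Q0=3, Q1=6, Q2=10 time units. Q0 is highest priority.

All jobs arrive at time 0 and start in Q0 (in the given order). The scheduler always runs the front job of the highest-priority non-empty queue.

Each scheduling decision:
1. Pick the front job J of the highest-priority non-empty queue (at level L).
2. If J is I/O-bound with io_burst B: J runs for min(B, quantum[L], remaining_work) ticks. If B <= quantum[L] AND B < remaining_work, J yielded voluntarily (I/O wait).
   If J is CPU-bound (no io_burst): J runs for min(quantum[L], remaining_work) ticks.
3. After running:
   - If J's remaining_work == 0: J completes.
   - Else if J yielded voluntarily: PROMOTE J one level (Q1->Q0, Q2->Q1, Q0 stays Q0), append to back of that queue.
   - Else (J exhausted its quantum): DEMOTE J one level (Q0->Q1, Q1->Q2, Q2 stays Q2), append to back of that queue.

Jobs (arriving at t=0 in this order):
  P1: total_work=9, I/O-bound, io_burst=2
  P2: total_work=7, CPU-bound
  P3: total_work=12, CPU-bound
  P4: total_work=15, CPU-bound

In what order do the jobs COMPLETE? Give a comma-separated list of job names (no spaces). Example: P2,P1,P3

t=0-2: P1@Q0 runs 2, rem=7, I/O yield, promote→Q0. Q0=[P2,P3,P4,P1] Q1=[] Q2=[]
t=2-5: P2@Q0 runs 3, rem=4, quantum used, demote→Q1. Q0=[P3,P4,P1] Q1=[P2] Q2=[]
t=5-8: P3@Q0 runs 3, rem=9, quantum used, demote→Q1. Q0=[P4,P1] Q1=[P2,P3] Q2=[]
t=8-11: P4@Q0 runs 3, rem=12, quantum used, demote→Q1. Q0=[P1] Q1=[P2,P3,P4] Q2=[]
t=11-13: P1@Q0 runs 2, rem=5, I/O yield, promote→Q0. Q0=[P1] Q1=[P2,P3,P4] Q2=[]
t=13-15: P1@Q0 runs 2, rem=3, I/O yield, promote→Q0. Q0=[P1] Q1=[P2,P3,P4] Q2=[]
t=15-17: P1@Q0 runs 2, rem=1, I/O yield, promote→Q0. Q0=[P1] Q1=[P2,P3,P4] Q2=[]
t=17-18: P1@Q0 runs 1, rem=0, completes. Q0=[] Q1=[P2,P3,P4] Q2=[]
t=18-22: P2@Q1 runs 4, rem=0, completes. Q0=[] Q1=[P3,P4] Q2=[]
t=22-28: P3@Q1 runs 6, rem=3, quantum used, demote→Q2. Q0=[] Q1=[P4] Q2=[P3]
t=28-34: P4@Q1 runs 6, rem=6, quantum used, demote→Q2. Q0=[] Q1=[] Q2=[P3,P4]
t=34-37: P3@Q2 runs 3, rem=0, completes. Q0=[] Q1=[] Q2=[P4]
t=37-43: P4@Q2 runs 6, rem=0, completes. Q0=[] Q1=[] Q2=[]

Answer: P1,P2,P3,P4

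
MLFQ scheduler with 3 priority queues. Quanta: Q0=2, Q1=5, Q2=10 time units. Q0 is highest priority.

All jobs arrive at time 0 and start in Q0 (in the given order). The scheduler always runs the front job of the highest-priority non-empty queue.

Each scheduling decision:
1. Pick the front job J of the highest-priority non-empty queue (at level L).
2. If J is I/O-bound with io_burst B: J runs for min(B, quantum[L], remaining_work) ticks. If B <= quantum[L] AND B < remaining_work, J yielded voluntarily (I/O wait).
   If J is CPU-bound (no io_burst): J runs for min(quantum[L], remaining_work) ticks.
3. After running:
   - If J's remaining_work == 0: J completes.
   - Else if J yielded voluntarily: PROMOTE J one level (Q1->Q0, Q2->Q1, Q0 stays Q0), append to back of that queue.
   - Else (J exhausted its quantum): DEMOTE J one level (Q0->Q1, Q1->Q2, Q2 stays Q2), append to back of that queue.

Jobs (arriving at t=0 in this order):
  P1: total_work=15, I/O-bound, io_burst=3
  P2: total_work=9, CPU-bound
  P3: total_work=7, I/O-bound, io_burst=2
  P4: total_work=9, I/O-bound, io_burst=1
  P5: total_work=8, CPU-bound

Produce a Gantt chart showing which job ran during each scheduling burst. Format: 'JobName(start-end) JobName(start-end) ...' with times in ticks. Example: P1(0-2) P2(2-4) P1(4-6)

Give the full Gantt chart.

Answer: P1(0-2) P2(2-4) P3(4-6) P4(6-7) P5(7-9) P3(9-11) P4(11-12) P3(12-14) P4(14-15) P3(15-16) P4(16-17) P4(17-18) P4(18-19) P4(19-20) P4(20-21) P4(21-22) P1(22-25) P1(25-27) P2(27-32) P5(32-37) P1(37-40) P1(40-42) P1(42-45) P2(45-47) P5(47-48)

Derivation:
t=0-2: P1@Q0 runs 2, rem=13, quantum used, demote→Q1. Q0=[P2,P3,P4,P5] Q1=[P1] Q2=[]
t=2-4: P2@Q0 runs 2, rem=7, quantum used, demote→Q1. Q0=[P3,P4,P5] Q1=[P1,P2] Q2=[]
t=4-6: P3@Q0 runs 2, rem=5, I/O yield, promote→Q0. Q0=[P4,P5,P3] Q1=[P1,P2] Q2=[]
t=6-7: P4@Q0 runs 1, rem=8, I/O yield, promote→Q0. Q0=[P5,P3,P4] Q1=[P1,P2] Q2=[]
t=7-9: P5@Q0 runs 2, rem=6, quantum used, demote→Q1. Q0=[P3,P4] Q1=[P1,P2,P5] Q2=[]
t=9-11: P3@Q0 runs 2, rem=3, I/O yield, promote→Q0. Q0=[P4,P3] Q1=[P1,P2,P5] Q2=[]
t=11-12: P4@Q0 runs 1, rem=7, I/O yield, promote→Q0. Q0=[P3,P4] Q1=[P1,P2,P5] Q2=[]
t=12-14: P3@Q0 runs 2, rem=1, I/O yield, promote→Q0. Q0=[P4,P3] Q1=[P1,P2,P5] Q2=[]
t=14-15: P4@Q0 runs 1, rem=6, I/O yield, promote→Q0. Q0=[P3,P4] Q1=[P1,P2,P5] Q2=[]
t=15-16: P3@Q0 runs 1, rem=0, completes. Q0=[P4] Q1=[P1,P2,P5] Q2=[]
t=16-17: P4@Q0 runs 1, rem=5, I/O yield, promote→Q0. Q0=[P4] Q1=[P1,P2,P5] Q2=[]
t=17-18: P4@Q0 runs 1, rem=4, I/O yield, promote→Q0. Q0=[P4] Q1=[P1,P2,P5] Q2=[]
t=18-19: P4@Q0 runs 1, rem=3, I/O yield, promote→Q0. Q0=[P4] Q1=[P1,P2,P5] Q2=[]
t=19-20: P4@Q0 runs 1, rem=2, I/O yield, promote→Q0. Q0=[P4] Q1=[P1,P2,P5] Q2=[]
t=20-21: P4@Q0 runs 1, rem=1, I/O yield, promote→Q0. Q0=[P4] Q1=[P1,P2,P5] Q2=[]
t=21-22: P4@Q0 runs 1, rem=0, completes. Q0=[] Q1=[P1,P2,P5] Q2=[]
t=22-25: P1@Q1 runs 3, rem=10, I/O yield, promote→Q0. Q0=[P1] Q1=[P2,P5] Q2=[]
t=25-27: P1@Q0 runs 2, rem=8, quantum used, demote→Q1. Q0=[] Q1=[P2,P5,P1] Q2=[]
t=27-32: P2@Q1 runs 5, rem=2, quantum used, demote→Q2. Q0=[] Q1=[P5,P1] Q2=[P2]
t=32-37: P5@Q1 runs 5, rem=1, quantum used, demote→Q2. Q0=[] Q1=[P1] Q2=[P2,P5]
t=37-40: P1@Q1 runs 3, rem=5, I/O yield, promote→Q0. Q0=[P1] Q1=[] Q2=[P2,P5]
t=40-42: P1@Q0 runs 2, rem=3, quantum used, demote→Q1. Q0=[] Q1=[P1] Q2=[P2,P5]
t=42-45: P1@Q1 runs 3, rem=0, completes. Q0=[] Q1=[] Q2=[P2,P5]
t=45-47: P2@Q2 runs 2, rem=0, completes. Q0=[] Q1=[] Q2=[P5]
t=47-48: P5@Q2 runs 1, rem=0, completes. Q0=[] Q1=[] Q2=[]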